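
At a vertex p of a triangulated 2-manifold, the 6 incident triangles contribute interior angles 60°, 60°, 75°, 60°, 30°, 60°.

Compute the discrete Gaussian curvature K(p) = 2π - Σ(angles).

Sum of angles = 345°. K = 360° - 345° = 15°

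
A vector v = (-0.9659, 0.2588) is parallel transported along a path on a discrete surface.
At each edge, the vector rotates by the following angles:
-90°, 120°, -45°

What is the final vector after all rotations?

Total rotation: (-90°) + 120° + (-45°) = -15°. Final vector: (-0.8660, 0.5000)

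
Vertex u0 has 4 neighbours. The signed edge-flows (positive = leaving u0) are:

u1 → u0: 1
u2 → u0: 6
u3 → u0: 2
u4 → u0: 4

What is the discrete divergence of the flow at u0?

Divergence = sum of outgoing flows = (-1) + (-6) + (-2) + (-4) = -13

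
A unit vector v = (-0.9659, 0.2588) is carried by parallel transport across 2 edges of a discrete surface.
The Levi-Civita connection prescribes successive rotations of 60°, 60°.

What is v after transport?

Total rotation: 60° + 60° = 120°. Final vector: (0.2588, -0.9659)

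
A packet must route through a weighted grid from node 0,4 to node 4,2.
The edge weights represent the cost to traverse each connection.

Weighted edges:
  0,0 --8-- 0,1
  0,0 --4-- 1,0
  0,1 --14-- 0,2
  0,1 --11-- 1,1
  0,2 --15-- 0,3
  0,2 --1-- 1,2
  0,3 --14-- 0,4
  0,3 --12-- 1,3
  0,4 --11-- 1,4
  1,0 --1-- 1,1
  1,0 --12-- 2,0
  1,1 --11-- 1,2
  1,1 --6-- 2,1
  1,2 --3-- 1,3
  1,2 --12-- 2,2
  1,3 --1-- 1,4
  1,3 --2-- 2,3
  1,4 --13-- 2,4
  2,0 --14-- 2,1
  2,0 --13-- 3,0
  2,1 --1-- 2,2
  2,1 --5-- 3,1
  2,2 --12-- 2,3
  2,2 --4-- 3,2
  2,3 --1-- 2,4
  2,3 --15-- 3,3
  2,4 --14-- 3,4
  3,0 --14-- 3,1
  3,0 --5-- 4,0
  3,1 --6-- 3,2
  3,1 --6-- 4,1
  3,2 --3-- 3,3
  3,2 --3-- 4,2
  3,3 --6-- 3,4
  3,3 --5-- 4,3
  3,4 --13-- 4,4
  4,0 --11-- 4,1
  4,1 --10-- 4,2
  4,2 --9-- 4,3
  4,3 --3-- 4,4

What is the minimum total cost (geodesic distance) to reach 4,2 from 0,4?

Shortest path: 0,4 → 1,4 → 1,3 → 2,3 → 2,2 → 3,2 → 4,2, total weight = 33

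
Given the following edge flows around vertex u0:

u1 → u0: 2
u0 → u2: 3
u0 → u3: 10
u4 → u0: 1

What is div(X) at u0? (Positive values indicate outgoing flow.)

Divergence = sum of outgoing flows = (-2) + 3 + 10 + (-1) = 10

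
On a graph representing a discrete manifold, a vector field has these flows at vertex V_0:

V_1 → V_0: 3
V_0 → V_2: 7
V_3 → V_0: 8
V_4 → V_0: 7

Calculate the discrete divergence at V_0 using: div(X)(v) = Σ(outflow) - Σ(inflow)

Divergence = sum of outgoing flows = (-3) + 7 + (-8) + (-7) = -11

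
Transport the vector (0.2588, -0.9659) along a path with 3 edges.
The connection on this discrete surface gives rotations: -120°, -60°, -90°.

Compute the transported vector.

Total rotation: (-120°) + (-60°) + (-90°) = -270° ≡ 90° (mod 360°). Final vector: (0.9659, 0.2588)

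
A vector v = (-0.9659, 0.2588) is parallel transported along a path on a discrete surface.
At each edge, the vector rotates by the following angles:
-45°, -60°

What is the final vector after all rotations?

Total rotation: (-45°) + (-60°) = -105°. Final vector: (0.5000, 0.8660)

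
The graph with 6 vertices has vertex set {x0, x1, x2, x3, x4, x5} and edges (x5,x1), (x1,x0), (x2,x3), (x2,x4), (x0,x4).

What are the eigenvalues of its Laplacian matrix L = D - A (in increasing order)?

Degrees: deg(x0) = 2, deg(x1) = 2, deg(x2) = 2, deg(x3) = 1, deg(x4) = 2, deg(x5) = 1.
L = D − A with rows/columns ordered (x0, x1, x2, x3, x4, x5):
  [ 2, -1,  0,  0, -1,  0]
  [-1,  2,  0,  0,  0, -1]
  [ 0,  0,  2, -1, -1,  0]
  [ 0,  0, -1,  1,  0,  0]
  [-1,  0, -1,  0,  2,  0]
  [ 0, -1,  0,  0,  0,  1]
Characteristic polynomial: det(λI − L) = λ(λ² − 4λ + 1)(λ − 1)(λ − 2)(λ − 3).
Roots: λ = 0; (λ² − 4λ + 1) = 0 ⇒ λ = 2 ± √3 ≈ 0.2679, 3.7321; (λ − 1) = 0 ⇒ λ = 1; (λ − 2) = 0 ⇒ λ = 2; (λ − 3) = 0 ⇒ λ = 3.
(Check: the roots sum (with multiplicity) to 10, matching trace L = Σdeg = 2·5 = 10.)
Laplacian eigenvalues (increasing order): [0.0, 0.2679, 1.0, 2.0, 3.0, 3.7321]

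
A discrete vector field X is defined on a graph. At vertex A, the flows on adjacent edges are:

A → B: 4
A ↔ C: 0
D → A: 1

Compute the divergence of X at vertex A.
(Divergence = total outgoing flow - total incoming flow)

Divergence = sum of outgoing flows = 4 + 0 + (-1) = 3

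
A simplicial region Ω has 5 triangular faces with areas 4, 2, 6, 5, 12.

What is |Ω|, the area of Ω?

4 + 2 + 6 + 5 + 12 = 29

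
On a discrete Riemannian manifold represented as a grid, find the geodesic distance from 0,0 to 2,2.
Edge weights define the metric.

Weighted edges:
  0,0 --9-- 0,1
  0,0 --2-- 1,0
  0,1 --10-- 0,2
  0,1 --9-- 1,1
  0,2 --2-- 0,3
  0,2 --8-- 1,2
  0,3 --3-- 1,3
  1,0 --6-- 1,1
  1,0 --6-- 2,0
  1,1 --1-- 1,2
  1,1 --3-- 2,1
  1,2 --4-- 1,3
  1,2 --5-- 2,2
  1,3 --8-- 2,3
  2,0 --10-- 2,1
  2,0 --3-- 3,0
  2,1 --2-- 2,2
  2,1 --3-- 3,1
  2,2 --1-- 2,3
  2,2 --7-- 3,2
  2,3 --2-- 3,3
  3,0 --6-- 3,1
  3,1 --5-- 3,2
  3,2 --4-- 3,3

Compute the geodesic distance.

Shortest path: 0,0 → 1,0 → 1,1 → 2,1 → 2,2, total weight = 13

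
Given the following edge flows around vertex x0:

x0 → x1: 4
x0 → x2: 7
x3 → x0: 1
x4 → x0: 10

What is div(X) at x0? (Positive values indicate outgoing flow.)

Divergence = sum of outgoing flows = 4 + 7 + (-1) + (-10) = 0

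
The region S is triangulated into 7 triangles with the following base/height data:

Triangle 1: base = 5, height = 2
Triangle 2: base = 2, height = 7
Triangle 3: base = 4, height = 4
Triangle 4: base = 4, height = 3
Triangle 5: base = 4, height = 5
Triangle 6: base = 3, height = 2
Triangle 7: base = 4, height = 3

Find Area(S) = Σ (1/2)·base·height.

(1/2)×5×2 + (1/2)×2×7 + (1/2)×4×4 + (1/2)×4×3 + (1/2)×4×5 + (1/2)×3×2 + (1/2)×4×3 = 45.0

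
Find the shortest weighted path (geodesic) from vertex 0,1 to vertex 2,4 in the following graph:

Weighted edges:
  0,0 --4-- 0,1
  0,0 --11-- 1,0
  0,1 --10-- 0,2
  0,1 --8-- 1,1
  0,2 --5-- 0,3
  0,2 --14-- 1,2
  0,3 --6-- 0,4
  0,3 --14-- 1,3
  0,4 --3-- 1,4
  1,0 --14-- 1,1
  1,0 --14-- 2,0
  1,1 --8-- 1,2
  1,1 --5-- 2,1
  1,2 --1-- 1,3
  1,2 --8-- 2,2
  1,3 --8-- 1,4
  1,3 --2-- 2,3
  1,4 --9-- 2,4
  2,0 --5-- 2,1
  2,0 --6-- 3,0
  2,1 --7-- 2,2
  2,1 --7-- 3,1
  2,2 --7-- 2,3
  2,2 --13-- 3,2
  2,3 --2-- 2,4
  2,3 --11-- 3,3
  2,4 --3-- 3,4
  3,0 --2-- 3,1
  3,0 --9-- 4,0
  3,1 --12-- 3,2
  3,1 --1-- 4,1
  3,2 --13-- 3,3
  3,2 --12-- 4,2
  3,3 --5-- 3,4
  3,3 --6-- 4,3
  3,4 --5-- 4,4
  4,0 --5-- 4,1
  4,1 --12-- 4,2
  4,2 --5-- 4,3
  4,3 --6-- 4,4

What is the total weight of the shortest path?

Shortest path: 0,1 → 1,1 → 1,2 → 1,3 → 2,3 → 2,4, total weight = 21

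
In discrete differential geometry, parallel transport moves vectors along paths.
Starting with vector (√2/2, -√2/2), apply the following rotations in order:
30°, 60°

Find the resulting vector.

Total rotation: 30° + 60° = 90°. Final vector: (0.7071, 0.7071)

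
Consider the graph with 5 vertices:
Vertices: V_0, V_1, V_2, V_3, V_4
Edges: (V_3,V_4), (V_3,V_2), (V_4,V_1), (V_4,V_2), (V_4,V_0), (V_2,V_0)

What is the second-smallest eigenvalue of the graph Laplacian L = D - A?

Degrees: deg(V_0) = 2, deg(V_1) = 1, deg(V_2) = 3, deg(V_3) = 2, deg(V_4) = 4.
L = D − A with rows/columns ordered (V_0, V_1, V_2, V_3, V_4):
  [ 2,  0, -1,  0, -1]
  [ 0,  1,  0,  0, -1]
  [-1,  0,  3, -1, -1]
  [ 0,  0, -1,  2, -1]
  [-1, -1, -1, -1,  4]
Characteristic polynomial: det(λI − L) = λ(λ − 1)(λ − 2)(λ − 4)(λ − 5).
Roots: λ = 0; (λ − 1) = 0 ⇒ λ = 1; (λ − 2) = 0 ⇒ λ = 2; (λ − 4) = 0 ⇒ λ = 4; (λ − 5) = 0 ⇒ λ = 5.
(Check: the roots sum (with multiplicity) to 12, matching trace L = Σdeg = 2·6 = 12.)
Laplacian eigenvalues: [0.0, 1.0, 2.0, 4.0, 5.0]. Algebraic connectivity (smallest non-zero eigenvalue) = 1.0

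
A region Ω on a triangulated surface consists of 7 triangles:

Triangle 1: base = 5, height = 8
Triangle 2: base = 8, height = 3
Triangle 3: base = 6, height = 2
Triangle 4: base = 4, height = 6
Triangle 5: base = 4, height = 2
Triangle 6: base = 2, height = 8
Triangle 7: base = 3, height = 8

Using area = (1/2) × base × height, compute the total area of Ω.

(1/2)×5×8 + (1/2)×8×3 + (1/2)×6×2 + (1/2)×4×6 + (1/2)×4×2 + (1/2)×2×8 + (1/2)×3×8 = 74.0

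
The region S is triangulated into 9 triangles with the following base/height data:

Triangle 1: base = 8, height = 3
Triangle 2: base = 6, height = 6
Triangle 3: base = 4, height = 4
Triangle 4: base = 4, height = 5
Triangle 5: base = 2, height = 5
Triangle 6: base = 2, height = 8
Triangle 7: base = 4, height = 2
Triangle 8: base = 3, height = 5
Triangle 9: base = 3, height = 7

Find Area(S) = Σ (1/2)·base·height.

(1/2)×8×3 + (1/2)×6×6 + (1/2)×4×4 + (1/2)×4×5 + (1/2)×2×5 + (1/2)×2×8 + (1/2)×4×2 + (1/2)×3×5 + (1/2)×3×7 = 83.0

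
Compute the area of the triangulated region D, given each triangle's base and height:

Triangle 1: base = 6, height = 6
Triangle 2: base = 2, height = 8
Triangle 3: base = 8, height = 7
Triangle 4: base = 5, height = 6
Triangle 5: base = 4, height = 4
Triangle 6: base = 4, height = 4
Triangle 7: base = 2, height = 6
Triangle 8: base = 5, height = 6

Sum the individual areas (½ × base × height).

(1/2)×6×6 + (1/2)×2×8 + (1/2)×8×7 + (1/2)×5×6 + (1/2)×4×4 + (1/2)×4×4 + (1/2)×2×6 + (1/2)×5×6 = 106.0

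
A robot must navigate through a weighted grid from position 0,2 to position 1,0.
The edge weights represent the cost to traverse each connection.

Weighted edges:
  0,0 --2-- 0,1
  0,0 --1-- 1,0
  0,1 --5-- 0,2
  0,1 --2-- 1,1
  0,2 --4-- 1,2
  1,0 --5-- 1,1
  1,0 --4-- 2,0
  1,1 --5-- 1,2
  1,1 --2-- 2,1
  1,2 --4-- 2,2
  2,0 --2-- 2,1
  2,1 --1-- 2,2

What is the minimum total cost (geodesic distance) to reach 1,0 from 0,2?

Shortest path: 0,2 → 0,1 → 0,0 → 1,0, total weight = 8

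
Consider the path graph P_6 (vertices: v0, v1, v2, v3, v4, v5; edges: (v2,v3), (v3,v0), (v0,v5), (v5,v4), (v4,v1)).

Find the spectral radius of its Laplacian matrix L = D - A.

The path graph P_n has Laplacian eigenvalues λ_k = 2 − 2cos(kπ/n), k = 0, 1, …, n−1. Here n = 6:
k=0: 2 − 2cos(0) = 0.0; k=1: 2 − 2cos(π/6) = 0.2679; k=2: 2 − 2cos(π/3) = 1.0; k=3: 2 − 2cos(π/2) = 2.0; k=4: 2 − 2cos(2π/3) = 3.0; k=5: 2 − 2cos(5π/6) = 3.7321.
Laplacian eigenvalues: [0.0, 0.2679, 1.0, 2.0, 3.0, 3.7321]. Largest eigenvalue (spectral radius) = 3.7321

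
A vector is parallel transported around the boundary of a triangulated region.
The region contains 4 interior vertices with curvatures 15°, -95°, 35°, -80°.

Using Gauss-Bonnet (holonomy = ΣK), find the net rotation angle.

Holonomy = total enclosed curvature = 15° + (-95°) + 35° + (-80°) = -125°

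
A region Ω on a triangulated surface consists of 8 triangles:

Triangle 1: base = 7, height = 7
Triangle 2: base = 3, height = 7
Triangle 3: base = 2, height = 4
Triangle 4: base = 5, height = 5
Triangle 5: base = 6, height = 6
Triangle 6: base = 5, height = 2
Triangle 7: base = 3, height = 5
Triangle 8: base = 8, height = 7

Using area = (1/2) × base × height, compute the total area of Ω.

(1/2)×7×7 + (1/2)×3×7 + (1/2)×2×4 + (1/2)×5×5 + (1/2)×6×6 + (1/2)×5×2 + (1/2)×3×5 + (1/2)×8×7 = 110.0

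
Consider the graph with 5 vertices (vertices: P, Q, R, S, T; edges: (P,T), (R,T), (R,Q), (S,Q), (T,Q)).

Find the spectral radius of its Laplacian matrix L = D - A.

Degrees: deg(P) = 1, deg(Q) = 3, deg(R) = 2, deg(S) = 1, deg(T) = 3.
L = D − A with rows/columns ordered (P, Q, R, S, T):
  [ 1,  0,  0,  0, -1]
  [ 0,  3, -1, -1, -1]
  [ 0, -1,  2,  0, -1]
  [ 0, -1,  0,  1,  0]
  [-1, -1, -1,  0,  3]
Characteristic polynomial: det(λI − L) = λ(λ² − 5λ + 3)(λ² − 5λ + 5).
Roots: λ = 0; (λ² − 5λ + 3) = 0 ⇒ λ = (5 ± √13)/2 ≈ 0.6972, 4.3028; (λ² − 5λ + 5) = 0 ⇒ λ = (5 ± √5)/2 ≈ 1.382, 3.618.
(Check: the roots sum (with multiplicity) to 10, matching trace L = Σdeg = 2·5 = 10.)
Laplacian eigenvalues: [0.0, 0.6972, 1.382, 3.618, 4.3028]. Largest eigenvalue (spectral radius) = 4.3028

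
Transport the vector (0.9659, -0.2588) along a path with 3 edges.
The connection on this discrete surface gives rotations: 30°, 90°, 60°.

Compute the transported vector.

Total rotation: 30° + 90° + 60° = 180°. Final vector: (-0.9659, 0.2588)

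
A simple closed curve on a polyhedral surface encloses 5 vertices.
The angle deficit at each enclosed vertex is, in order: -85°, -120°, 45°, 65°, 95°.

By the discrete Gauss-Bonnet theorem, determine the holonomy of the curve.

Holonomy = total enclosed curvature = (-85°) + (-120°) + 45° + 65° + 95° = 0°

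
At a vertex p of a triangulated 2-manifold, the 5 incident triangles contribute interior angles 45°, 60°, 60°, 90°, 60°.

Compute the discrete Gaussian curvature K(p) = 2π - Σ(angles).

Sum of angles = 315°. K = 360° - 315° = 45° = π/4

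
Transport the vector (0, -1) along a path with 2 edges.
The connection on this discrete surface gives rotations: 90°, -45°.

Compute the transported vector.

Total rotation: 90° + (-45°) = 45°. Final vector: (0.7071, -0.7071)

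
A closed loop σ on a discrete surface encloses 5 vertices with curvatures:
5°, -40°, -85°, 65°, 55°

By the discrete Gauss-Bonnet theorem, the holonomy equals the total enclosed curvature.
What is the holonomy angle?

Holonomy = total enclosed curvature = 5° + (-40°) + (-85°) + 65° + 55° = 0°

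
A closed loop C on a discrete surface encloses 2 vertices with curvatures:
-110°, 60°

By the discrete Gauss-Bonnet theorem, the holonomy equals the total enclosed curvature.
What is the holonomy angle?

Holonomy = total enclosed curvature = (-110°) + 60° = -50°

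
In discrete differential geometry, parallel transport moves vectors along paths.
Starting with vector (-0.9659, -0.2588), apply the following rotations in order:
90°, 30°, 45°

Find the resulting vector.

Total rotation: 90° + 30° + 45° = 165°. Final vector: (1, 0)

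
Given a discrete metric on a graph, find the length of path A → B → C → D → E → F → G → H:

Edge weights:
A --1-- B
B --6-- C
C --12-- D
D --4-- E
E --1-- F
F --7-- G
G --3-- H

Arc length = 1 + 6 + 12 + 4 + 1 + 7 + 3 = 34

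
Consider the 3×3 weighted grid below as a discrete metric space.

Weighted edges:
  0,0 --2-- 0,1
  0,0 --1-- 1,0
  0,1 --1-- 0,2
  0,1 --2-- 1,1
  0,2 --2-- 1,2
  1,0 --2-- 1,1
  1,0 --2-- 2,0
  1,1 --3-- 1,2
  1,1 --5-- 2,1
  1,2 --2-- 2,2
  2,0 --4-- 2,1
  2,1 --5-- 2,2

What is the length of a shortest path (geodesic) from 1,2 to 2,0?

Shortest path: 1,2 → 1,1 → 1,0 → 2,0, total weight = 7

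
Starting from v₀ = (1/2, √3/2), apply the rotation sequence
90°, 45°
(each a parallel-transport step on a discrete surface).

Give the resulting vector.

Total rotation: 90° + 45° = 135°. Final vector: (-0.9659, -0.2588)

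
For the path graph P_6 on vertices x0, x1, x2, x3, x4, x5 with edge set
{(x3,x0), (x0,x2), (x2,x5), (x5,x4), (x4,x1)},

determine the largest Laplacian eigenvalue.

The path graph P_n has Laplacian eigenvalues λ_k = 2 − 2cos(kπ/n), k = 0, 1, …, n−1. Here n = 6:
k=0: 2 − 2cos(0) = 0.0; k=1: 2 − 2cos(π/6) = 0.2679; k=2: 2 − 2cos(π/3) = 1.0; k=3: 2 − 2cos(π/2) = 2.0; k=4: 2 − 2cos(2π/3) = 3.0; k=5: 2 − 2cos(5π/6) = 3.7321.
Laplacian eigenvalues: [0.0, 0.2679, 1.0, 2.0, 3.0, 3.7321]. Largest eigenvalue (spectral radius) = 3.7321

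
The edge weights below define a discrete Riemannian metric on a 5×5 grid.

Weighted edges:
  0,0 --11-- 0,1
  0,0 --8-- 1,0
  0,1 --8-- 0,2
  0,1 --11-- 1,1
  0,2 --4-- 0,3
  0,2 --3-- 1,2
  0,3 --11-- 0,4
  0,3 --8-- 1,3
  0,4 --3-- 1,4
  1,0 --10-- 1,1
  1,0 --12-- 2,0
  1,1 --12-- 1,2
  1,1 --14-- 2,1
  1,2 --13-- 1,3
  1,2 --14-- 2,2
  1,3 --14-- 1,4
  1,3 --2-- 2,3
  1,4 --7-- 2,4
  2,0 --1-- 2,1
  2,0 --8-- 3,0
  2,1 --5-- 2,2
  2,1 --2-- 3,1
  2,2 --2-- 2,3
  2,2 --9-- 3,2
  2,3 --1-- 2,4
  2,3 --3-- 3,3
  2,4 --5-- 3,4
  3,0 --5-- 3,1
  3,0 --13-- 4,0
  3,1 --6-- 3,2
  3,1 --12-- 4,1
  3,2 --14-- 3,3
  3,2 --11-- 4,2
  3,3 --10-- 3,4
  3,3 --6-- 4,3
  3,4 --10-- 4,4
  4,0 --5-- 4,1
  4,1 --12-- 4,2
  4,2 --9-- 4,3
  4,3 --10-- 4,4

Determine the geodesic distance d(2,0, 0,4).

Shortest path: 2,0 → 2,1 → 2,2 → 2,3 → 2,4 → 1,4 → 0,4, total weight = 19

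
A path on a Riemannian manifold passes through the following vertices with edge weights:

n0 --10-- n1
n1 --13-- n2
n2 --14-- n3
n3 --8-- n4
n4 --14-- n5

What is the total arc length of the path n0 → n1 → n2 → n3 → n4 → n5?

Arc length = 10 + 13 + 14 + 8 + 14 = 59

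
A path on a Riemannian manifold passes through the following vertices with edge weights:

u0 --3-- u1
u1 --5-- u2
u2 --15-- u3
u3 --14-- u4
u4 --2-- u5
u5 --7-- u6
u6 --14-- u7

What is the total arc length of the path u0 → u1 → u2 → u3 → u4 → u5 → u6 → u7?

Arc length = 3 + 5 + 15 + 14 + 2 + 7 + 14 = 60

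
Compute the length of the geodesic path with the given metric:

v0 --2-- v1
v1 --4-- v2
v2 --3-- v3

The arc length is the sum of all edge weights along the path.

Arc length = 2 + 4 + 3 = 9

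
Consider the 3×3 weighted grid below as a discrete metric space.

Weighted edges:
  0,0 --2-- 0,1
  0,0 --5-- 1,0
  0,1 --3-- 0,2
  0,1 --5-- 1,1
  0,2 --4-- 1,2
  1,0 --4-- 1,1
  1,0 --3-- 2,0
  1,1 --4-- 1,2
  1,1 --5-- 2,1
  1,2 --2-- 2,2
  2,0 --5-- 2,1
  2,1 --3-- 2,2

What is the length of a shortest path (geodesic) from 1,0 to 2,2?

Shortest path: 1,0 → 1,1 → 1,2 → 2,2, total weight = 10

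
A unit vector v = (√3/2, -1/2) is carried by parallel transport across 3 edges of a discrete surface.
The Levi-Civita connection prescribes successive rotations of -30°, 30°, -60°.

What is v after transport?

Total rotation: (-30°) + 30° + (-60°) = -60°. Final vector: (0, -1)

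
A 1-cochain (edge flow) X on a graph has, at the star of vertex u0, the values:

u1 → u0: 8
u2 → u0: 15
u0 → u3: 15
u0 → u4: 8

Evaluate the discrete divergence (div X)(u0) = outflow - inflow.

Divergence = sum of outgoing flows = (-8) + (-15) + 15 + 8 = 0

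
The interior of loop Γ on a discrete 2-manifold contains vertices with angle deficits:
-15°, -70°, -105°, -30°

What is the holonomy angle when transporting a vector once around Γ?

Holonomy = total enclosed curvature = (-15°) + (-70°) + (-105°) + (-30°) = -220°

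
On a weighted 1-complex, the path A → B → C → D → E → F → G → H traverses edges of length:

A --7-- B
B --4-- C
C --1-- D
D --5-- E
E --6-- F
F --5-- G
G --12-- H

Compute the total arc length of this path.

Arc length = 7 + 4 + 1 + 5 + 6 + 5 + 12 = 40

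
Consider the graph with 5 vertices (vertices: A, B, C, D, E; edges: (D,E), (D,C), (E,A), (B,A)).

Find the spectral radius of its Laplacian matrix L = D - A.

Degrees: deg(A) = 2, deg(B) = 1, deg(C) = 1, deg(D) = 2, deg(E) = 2.
L = D − A with rows/columns ordered (A, B, C, D, E):
  [ 2, -1,  0,  0, -1]
  [-1,  1,  0,  0,  0]
  [ 0,  0,  1, -1,  0]
  [ 0,  0, -1,  2, -1]
  [-1,  0,  0, -1,  2]
Characteristic polynomial: det(λI − L) = λ(λ² − 3λ + 1)(λ² − 5λ + 5).
Roots: λ = 0; (λ² − 3λ + 1) = 0 ⇒ λ = (3 ± √5)/2 ≈ 0.382, 2.618; (λ² − 5λ + 5) = 0 ⇒ λ = (5 ± √5)/2 ≈ 1.382, 3.618.
(Check: the roots sum (with multiplicity) to 8, matching trace L = Σdeg = 2·4 = 8.)
Laplacian eigenvalues: [0.0, 0.382, 1.382, 2.618, 3.618]. Largest eigenvalue (spectral radius) = 3.618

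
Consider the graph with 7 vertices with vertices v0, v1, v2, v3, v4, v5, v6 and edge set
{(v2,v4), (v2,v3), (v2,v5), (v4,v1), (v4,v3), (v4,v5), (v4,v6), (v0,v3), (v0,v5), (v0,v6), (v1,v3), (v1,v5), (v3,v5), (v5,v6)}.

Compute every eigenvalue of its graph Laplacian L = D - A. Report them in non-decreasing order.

Degrees: deg(v0) = 3, deg(v1) = 3, deg(v2) = 3, deg(v3) = 5, deg(v4) = 5, deg(v5) = 6, deg(v6) = 3.
L = D − A with rows/columns ordered (v0, v1, v2, v3, v4, v5, v6):
  [ 3,  0,  0, -1,  0, -1, -1]
  [ 0,  3,  0, -1, -1, -1,  0]
  [ 0,  0,  3, -1, -1, -1,  0]
  [-1, -1, -1,  5, -1, -1,  0]
  [ 0, -1, -1, -1,  5, -1, -1]
  [-1, -1, -1, -1, -1,  6, -1]
  [-1,  0,  0,  0, -1, -1,  3]
Characteristic polynomial: det(λI − L) = λ(λ² − 8λ + 13)(λ − 3)(λ² − 10λ + 23)(λ − 7).
Roots: λ = 0; (λ² − 8λ + 13) = 0 ⇒ λ = 4 ± √3 ≈ 2.2679, 5.7321; (λ − 3) = 0 ⇒ λ = 3; (λ² − 10λ + 23) = 0 ⇒ λ = 5 ± √2 ≈ 3.5858, 6.4142; (λ − 7) = 0 ⇒ λ = 7.
(Check: the roots sum (with multiplicity) to 28, matching trace L = Σdeg = 2·14 = 28.)
Laplacian eigenvalues (increasing order): [0.0, 2.2679, 3.0, 3.5858, 5.7321, 6.4142, 7.0]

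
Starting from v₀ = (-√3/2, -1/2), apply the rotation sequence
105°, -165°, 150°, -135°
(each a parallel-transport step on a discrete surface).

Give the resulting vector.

Total rotation: 105° + (-165°) + 150° + (-135°) = -45°. Final vector: (-0.9659, 0.2588)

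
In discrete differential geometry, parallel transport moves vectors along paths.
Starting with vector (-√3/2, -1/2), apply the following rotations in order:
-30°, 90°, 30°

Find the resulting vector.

Total rotation: (-30°) + 90° + 30° = 90°. Final vector: (0.5000, -0.8660)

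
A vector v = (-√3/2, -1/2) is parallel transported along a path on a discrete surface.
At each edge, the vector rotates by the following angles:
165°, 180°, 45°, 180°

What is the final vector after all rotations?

Total rotation: 165° + 180° + 45° + 180° = 570° ≡ -150° (mod 360°). Final vector: (0.5000, 0.8660)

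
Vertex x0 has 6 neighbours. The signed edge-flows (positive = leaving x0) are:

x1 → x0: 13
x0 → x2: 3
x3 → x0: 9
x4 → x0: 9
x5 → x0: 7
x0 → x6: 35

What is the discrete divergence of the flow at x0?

Divergence = sum of outgoing flows = (-13) + 3 + (-9) + (-9) + (-7) + 35 = 0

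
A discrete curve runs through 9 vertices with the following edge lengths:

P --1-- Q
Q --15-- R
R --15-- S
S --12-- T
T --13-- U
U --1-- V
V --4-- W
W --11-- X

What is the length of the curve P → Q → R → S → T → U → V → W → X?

Arc length = 1 + 15 + 15 + 12 + 13 + 1 + 4 + 11 = 72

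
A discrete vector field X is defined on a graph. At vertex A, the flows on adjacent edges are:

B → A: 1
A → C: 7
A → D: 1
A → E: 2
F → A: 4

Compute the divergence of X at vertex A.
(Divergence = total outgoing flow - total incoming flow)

Divergence = sum of outgoing flows = (-1) + 7 + 1 + 2 + (-4) = 5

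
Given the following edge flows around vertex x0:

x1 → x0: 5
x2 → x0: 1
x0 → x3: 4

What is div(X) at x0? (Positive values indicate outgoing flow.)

Divergence = sum of outgoing flows = (-5) + (-1) + 4 = -2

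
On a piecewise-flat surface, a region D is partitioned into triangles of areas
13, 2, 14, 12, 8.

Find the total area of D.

13 + 2 + 14 + 12 + 8 = 49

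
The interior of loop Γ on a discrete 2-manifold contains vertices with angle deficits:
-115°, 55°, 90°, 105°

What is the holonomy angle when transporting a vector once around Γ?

Holonomy = total enclosed curvature = (-115°) + 55° + 90° + 105° = 135°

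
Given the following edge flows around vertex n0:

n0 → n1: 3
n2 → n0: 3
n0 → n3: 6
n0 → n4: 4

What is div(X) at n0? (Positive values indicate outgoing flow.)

Divergence = sum of outgoing flows = 3 + (-3) + 6 + 4 = 10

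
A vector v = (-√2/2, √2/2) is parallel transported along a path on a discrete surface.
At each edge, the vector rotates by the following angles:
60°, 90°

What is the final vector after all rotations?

Total rotation: 60° + 90° = 150°. Final vector: (0.2588, -0.9659)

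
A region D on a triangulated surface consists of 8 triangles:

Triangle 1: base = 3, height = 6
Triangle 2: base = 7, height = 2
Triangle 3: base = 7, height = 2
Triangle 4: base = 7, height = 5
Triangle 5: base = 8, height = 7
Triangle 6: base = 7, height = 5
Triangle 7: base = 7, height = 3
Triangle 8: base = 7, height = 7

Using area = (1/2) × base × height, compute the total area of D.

(1/2)×3×6 + (1/2)×7×2 + (1/2)×7×2 + (1/2)×7×5 + (1/2)×8×7 + (1/2)×7×5 + (1/2)×7×3 + (1/2)×7×7 = 121.0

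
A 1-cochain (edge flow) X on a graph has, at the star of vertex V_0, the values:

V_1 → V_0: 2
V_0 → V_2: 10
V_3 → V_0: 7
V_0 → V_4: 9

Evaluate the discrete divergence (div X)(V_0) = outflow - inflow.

Divergence = sum of outgoing flows = (-2) + 10 + (-7) + 9 = 10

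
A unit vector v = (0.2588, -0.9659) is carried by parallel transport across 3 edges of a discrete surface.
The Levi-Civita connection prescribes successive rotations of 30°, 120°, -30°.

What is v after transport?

Total rotation: 30° + 120° + (-30°) = 120°. Final vector: (0.7071, 0.7071)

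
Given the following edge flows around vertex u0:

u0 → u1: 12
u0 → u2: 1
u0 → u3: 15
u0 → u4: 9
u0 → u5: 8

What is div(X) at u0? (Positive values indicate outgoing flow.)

Divergence = sum of outgoing flows = 12 + 1 + 15 + 9 + 8 = 45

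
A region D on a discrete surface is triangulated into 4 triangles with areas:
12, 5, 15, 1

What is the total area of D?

12 + 5 + 15 + 1 = 33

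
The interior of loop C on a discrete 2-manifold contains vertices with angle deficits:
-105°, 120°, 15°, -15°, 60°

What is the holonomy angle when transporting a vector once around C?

Holonomy = total enclosed curvature = (-105°) + 120° + 15° + (-15°) + 60° = 75°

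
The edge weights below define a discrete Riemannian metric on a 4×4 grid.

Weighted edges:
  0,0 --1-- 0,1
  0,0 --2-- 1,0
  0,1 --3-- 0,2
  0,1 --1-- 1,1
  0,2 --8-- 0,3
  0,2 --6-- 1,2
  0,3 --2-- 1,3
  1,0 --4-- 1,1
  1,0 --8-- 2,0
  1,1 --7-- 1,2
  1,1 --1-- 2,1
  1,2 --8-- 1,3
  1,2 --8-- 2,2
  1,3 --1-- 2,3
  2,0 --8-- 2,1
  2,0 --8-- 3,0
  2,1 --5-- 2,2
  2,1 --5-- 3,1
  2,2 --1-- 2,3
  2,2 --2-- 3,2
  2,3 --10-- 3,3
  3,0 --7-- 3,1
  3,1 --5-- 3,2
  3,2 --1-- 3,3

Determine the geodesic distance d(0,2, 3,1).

Shortest path: 0,2 → 0,1 → 1,1 → 2,1 → 3,1, total weight = 10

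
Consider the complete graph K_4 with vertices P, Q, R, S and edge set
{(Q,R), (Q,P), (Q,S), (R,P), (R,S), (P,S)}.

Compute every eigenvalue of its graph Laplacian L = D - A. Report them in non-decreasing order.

For the complete graph K_n, L = nI − J (J = all-ones matrix). J has eigenvalues n (once, eigenvector 𝟙) and 0 (multiplicity n−1), so L has eigenvalues 0 (once) and n (multiplicity n−1). Here n = 4: eigenvalue 0 once and 4 with multiplicity 3.
Laplacian eigenvalues (increasing order): [0.0, 4.0, 4.0, 4.0]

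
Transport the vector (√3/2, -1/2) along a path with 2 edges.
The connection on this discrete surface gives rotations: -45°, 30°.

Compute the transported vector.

Total rotation: (-45°) + 30° = -15°. Final vector: (0.7071, -0.7071)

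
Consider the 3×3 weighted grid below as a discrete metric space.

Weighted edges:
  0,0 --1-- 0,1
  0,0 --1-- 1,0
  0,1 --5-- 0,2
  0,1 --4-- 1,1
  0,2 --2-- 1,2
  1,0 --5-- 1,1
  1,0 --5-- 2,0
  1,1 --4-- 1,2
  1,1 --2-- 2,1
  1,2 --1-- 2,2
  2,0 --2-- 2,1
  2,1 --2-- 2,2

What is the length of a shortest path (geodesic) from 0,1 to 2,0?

Shortest path: 0,1 → 0,0 → 1,0 → 2,0, total weight = 7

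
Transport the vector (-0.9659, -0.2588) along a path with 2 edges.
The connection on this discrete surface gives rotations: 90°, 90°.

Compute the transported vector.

Total rotation: 90° + 90° = 180°. Final vector: (0.9659, 0.2588)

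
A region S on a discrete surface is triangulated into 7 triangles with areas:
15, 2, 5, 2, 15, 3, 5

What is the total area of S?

15 + 2 + 5 + 2 + 15 + 3 + 5 = 47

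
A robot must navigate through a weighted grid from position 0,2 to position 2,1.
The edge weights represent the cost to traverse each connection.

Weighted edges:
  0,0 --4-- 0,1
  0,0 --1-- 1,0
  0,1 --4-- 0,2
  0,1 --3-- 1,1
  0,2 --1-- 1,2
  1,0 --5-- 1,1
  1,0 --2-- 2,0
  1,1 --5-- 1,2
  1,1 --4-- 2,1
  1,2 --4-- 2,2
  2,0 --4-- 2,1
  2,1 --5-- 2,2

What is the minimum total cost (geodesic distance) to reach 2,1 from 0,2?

Shortest path: 0,2 → 1,2 → 2,2 → 2,1, total weight = 10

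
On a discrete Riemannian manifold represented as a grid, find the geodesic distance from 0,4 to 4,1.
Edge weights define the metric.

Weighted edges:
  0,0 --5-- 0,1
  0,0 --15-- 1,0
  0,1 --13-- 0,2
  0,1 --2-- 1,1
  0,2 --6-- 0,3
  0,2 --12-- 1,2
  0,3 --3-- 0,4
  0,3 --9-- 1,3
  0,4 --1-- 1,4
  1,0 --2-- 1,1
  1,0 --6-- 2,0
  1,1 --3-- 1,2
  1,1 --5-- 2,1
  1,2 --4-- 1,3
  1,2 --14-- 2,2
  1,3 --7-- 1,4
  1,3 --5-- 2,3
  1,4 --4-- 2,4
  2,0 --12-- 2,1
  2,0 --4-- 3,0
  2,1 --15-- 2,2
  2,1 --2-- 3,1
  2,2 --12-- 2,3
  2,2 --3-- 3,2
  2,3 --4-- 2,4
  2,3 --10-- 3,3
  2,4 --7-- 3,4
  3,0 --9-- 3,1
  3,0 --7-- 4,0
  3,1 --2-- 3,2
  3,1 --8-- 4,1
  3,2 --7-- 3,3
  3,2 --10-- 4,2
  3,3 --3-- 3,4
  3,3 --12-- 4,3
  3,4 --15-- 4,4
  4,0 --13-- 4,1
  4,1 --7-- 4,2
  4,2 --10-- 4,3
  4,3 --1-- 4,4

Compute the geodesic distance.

Shortest path: 0,4 → 1,4 → 1,3 → 1,2 → 1,1 → 2,1 → 3,1 → 4,1, total weight = 30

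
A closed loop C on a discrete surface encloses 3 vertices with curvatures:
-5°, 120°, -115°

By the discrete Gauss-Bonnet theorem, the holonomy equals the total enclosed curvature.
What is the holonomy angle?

Holonomy = total enclosed curvature = (-5°) + 120° + (-115°) = 0°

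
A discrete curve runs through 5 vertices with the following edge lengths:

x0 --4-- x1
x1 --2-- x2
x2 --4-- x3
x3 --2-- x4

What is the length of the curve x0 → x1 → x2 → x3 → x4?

Arc length = 4 + 2 + 4 + 2 = 12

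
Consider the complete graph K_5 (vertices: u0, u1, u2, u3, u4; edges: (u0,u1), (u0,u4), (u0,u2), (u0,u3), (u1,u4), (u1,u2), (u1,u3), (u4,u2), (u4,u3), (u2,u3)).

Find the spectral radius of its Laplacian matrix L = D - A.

For the complete graph K_n, L = nI − J (J = all-ones matrix). J has eigenvalues n (once, eigenvector 𝟙) and 0 (multiplicity n−1), so L has eigenvalues 0 (once) and n (multiplicity n−1). Here n = 5: eigenvalue 0 once and 5 with multiplicity 4.
Laplacian eigenvalues: [0.0, 5.0, 5.0, 5.0, 5.0]. Largest eigenvalue (spectral radius) = 5.0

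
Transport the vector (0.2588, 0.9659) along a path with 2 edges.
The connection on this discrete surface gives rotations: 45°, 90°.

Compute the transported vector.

Total rotation: 45° + 90° = 135°. Final vector: (-0.8660, -0.5000)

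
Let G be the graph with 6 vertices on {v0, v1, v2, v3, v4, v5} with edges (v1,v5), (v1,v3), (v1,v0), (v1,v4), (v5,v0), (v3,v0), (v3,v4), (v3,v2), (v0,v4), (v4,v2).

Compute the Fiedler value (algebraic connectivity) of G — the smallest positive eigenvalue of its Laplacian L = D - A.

Degrees: deg(v0) = 4, deg(v1) = 4, deg(v2) = 2, deg(v3) = 4, deg(v4) = 4, deg(v5) = 2.
L = D − A with rows/columns ordered (v0, v1, v2, v3, v4, v5):
  [ 4, -1,  0, -1, -1, -1]
  [-1,  4,  0, -1, -1, -1]
  [ 0,  0,  2, -1, -1,  0]
  [-1, -1, -1,  4, -1,  0]
  [-1, -1, -1, -1,  4,  0]
  [-1, -1,  0,  0,  0,  2]
Characteristic polynomial: det(λI − L) = λ(λ² − 7λ + 8)(λ − 3)(λ − 5)².
Roots: λ = 0; (λ² − 7λ + 8) = 0 ⇒ λ = (7 ± √17)/2 ≈ 1.4384, 5.5616; (λ − 3) = 0 ⇒ λ = 3; (λ − 5) = 0 ⇒ λ = 5 (multiplicity 2).
(Check: the roots sum (with multiplicity) to 20, matching trace L = Σdeg = 2·10 = 20.)
Laplacian eigenvalues: [0.0, 1.4384, 3.0, 5.0, 5.0, 5.5616]. Algebraic connectivity (smallest non-zero eigenvalue) = 1.4384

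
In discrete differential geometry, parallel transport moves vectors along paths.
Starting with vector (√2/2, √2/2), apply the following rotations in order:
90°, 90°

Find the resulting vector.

Total rotation: 90° + 90° = 180°. Final vector: (-0.7071, -0.7071)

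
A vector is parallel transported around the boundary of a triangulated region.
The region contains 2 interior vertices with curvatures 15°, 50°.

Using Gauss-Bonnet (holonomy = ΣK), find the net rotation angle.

Holonomy = total enclosed curvature = 15° + 50° = 65°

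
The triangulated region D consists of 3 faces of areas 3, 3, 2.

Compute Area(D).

3 + 3 + 2 = 8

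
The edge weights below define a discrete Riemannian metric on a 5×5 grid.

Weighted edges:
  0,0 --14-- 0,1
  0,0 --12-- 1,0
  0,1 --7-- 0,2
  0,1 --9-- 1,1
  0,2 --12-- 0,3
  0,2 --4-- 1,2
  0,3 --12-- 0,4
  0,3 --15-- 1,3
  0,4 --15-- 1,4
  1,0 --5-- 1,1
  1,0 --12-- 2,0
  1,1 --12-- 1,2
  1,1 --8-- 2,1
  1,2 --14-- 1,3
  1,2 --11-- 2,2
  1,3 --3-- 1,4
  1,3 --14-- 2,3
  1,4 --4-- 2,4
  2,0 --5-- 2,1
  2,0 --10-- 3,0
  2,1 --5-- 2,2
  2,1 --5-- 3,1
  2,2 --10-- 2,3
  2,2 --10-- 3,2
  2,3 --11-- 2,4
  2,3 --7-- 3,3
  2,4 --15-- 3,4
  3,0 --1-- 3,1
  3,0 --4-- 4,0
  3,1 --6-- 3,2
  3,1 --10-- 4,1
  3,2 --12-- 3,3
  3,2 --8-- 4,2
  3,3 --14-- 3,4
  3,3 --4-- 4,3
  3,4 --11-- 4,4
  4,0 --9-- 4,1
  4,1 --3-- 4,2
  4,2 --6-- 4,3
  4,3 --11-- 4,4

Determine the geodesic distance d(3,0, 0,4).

Shortest path: 3,0 → 3,1 → 2,1 → 2,2 → 1,2 → 0,2 → 0,3 → 0,4, total weight = 50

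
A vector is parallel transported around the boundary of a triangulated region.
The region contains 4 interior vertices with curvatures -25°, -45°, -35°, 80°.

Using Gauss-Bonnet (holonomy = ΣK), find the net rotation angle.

Holonomy = total enclosed curvature = (-25°) + (-45°) + (-35°) + 80° = -25°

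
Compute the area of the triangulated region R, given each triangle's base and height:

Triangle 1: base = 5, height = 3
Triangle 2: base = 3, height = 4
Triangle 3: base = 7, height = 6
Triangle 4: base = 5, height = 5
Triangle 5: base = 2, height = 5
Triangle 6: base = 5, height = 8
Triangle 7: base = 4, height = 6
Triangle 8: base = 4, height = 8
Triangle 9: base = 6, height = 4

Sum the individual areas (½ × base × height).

(1/2)×5×3 + (1/2)×3×4 + (1/2)×7×6 + (1/2)×5×5 + (1/2)×2×5 + (1/2)×5×8 + (1/2)×4×6 + (1/2)×4×8 + (1/2)×6×4 = 112.0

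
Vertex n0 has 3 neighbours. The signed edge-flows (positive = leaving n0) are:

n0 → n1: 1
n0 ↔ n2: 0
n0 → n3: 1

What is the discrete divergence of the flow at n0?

Divergence = sum of outgoing flows = 1 + 0 + 1 = 2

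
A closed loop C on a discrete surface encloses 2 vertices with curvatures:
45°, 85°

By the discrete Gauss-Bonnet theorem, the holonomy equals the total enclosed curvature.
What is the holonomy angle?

Holonomy = total enclosed curvature = 45° + 85° = 130°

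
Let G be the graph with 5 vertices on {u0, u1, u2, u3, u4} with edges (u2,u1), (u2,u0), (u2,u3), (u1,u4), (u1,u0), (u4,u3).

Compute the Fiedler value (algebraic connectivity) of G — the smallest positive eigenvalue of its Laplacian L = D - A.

Degrees: deg(u0) = 2, deg(u1) = 3, deg(u2) = 3, deg(u3) = 2, deg(u4) = 2.
L = D − A with rows/columns ordered (u0, u1, u2, u3, u4):
  [ 2, -1, -1,  0,  0]
  [-1,  3, -1,  0, -1]
  [-1, -1,  3, -1,  0]
  [ 0,  0, -1,  2, -1]
  [ 0, -1,  0, -1,  2]
Characteristic polynomial: det(λI − L) = λ(λ² − 5λ + 5)(λ² − 7λ + 11).
Roots: λ = 0; (λ² − 5λ + 5) = 0 ⇒ λ = (5 ± √5)/2 ≈ 1.382, 3.618; (λ² − 7λ + 11) = 0 ⇒ λ = (7 ± √5)/2 ≈ 2.382, 4.618.
(Check: the roots sum (with multiplicity) to 12, matching trace L = Σdeg = 2·6 = 12.)
Laplacian eigenvalues: [0.0, 1.382, 2.382, 3.618, 4.618]. Algebraic connectivity (smallest non-zero eigenvalue) = 1.382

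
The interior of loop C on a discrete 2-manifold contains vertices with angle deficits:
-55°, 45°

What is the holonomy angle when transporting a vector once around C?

Holonomy = total enclosed curvature = (-55°) + 45° = -10°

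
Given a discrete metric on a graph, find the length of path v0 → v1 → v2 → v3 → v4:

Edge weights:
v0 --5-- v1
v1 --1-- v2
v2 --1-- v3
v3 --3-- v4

Arc length = 5 + 1 + 1 + 3 = 10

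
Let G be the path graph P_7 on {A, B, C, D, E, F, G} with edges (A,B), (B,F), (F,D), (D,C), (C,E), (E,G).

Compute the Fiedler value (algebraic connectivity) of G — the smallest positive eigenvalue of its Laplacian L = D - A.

The path graph P_n has Laplacian eigenvalues λ_k = 2 − 2cos(kπ/n), k = 0, 1, …, n−1. Here n = 7:
k=0: 2 − 2cos(0) = 0.0; k=1: 2 − 2cos(π/7) = 0.1981; k=2: 2 − 2cos(2π/7) = 0.753; k=3: 2 − 2cos(3π/7) = 1.555; k=4: 2 − 2cos(4π/7) = 2.445; k=5: 2 − 2cos(5π/7) = 3.247; k=6: 2 − 2cos(6π/7) = 3.8019.
Laplacian eigenvalues: [0.0, 0.1981, 0.753, 1.555, 2.445, 3.247, 3.8019]. Algebraic connectivity (smallest non-zero eigenvalue) = 0.1981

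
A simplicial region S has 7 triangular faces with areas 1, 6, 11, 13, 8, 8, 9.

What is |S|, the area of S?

1 + 6 + 11 + 13 + 8 + 8 + 9 = 56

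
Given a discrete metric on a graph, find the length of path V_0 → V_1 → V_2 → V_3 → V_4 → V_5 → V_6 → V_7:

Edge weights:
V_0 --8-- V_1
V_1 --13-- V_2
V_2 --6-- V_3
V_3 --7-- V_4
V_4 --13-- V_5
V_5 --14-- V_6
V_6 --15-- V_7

Arc length = 8 + 13 + 6 + 7 + 13 + 14 + 15 = 76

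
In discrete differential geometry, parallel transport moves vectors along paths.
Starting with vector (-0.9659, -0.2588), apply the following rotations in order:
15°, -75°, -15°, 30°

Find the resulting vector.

Total rotation: 15° + (-75°) + (-15°) + 30° = -45°. Final vector: (-0.8660, 0.5000)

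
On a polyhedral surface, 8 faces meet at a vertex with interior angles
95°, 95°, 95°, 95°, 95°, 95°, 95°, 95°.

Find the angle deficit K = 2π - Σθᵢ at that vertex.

Sum of angles = 760°. K = 360° - 760° = -400°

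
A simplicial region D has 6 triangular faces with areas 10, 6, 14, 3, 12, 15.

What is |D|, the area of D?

10 + 6 + 14 + 3 + 12 + 15 = 60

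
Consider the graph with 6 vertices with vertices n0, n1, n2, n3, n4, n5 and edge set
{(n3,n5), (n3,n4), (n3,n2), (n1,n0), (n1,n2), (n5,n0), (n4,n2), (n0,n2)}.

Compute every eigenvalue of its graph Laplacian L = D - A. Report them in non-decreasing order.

Degrees: deg(n0) = 3, deg(n1) = 2, deg(n2) = 4, deg(n3) = 3, deg(n4) = 2, deg(n5) = 2.
L = D − A with rows/columns ordered (n0, n1, n2, n3, n4, n5):
  [ 3, -1, -1,  0,  0, -1]
  [-1,  2, -1,  0,  0,  0]
  [-1, -1,  4, -1, -1,  0]
  [ 0,  0, -1,  3, -1, -1]
  [ 0,  0, -1, -1,  2,  0]
  [-1,  0,  0, -1,  0,  2]
Characteristic polynomial: det(λI − L) = λ(λ² − 5λ + 5)(λ² − 7λ + 9)(λ − 4).
Roots: λ = 0; (λ² − 5λ + 5) = 0 ⇒ λ = (5 ± √5)/2 ≈ 1.382, 3.618; (λ² − 7λ + 9) = 0 ⇒ λ = (7 ± √13)/2 ≈ 1.6972, 5.3028; (λ − 4) = 0 ⇒ λ = 4.
(Check: the roots sum (with multiplicity) to 16, matching trace L = Σdeg = 2·8 = 16.)
Laplacian eigenvalues (increasing order): [0.0, 1.382, 1.6972, 3.618, 4.0, 5.3028]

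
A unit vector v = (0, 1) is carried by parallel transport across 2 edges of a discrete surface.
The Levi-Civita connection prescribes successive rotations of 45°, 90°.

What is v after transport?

Total rotation: 45° + 90° = 135°. Final vector: (-0.7071, -0.7071)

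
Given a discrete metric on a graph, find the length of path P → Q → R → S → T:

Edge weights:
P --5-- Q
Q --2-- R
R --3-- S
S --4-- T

Arc length = 5 + 2 + 3 + 4 = 14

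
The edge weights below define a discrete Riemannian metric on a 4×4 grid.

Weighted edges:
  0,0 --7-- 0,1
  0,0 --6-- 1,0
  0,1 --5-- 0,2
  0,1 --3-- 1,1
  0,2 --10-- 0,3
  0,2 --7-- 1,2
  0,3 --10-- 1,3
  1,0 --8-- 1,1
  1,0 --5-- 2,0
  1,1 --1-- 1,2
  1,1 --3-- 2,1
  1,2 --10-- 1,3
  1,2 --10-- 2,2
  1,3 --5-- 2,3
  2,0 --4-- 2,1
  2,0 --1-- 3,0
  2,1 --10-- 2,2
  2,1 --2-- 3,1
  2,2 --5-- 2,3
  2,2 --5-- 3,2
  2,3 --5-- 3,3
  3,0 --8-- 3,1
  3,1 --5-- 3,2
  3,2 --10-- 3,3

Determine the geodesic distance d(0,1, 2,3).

Shortest path: 0,1 → 1,1 → 1,2 → 1,3 → 2,3, total weight = 19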